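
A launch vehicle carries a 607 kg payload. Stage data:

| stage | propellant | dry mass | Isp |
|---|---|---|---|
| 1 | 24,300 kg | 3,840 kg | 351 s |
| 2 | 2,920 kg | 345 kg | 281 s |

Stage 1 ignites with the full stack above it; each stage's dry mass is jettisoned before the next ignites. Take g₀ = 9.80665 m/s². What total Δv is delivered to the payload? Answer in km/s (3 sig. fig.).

Δv ≈ 8.77 km/s

Ignition mass of stage 1 = 24,300+3,840 + 2,920+345 + 607 = 32,012 kg.
Stage 1: m₀ = 32,012 kg, m_f = 32,012 − 24,300 = 7,712 kg; Δv = 351×9.80665×ln(4.151) = 3442.1×1.4233 ≈ 4899 m/s.
Stage 2: m₀ = 3,872 kg, m_f = 3,872 − 2,920 = 952 kg; Δv = 281×9.80665×ln(4.067) = 2755.7×1.4030 ≈ 3866 m/s.
Total Δv = 4899 + 3866 = 8765 m/s.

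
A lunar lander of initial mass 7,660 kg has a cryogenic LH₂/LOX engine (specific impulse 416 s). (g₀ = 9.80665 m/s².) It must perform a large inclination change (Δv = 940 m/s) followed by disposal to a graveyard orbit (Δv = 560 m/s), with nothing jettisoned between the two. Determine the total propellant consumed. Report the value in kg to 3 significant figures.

total propellant consumed ≈ 2360 kg

v_e = Isp · g₀ = 416 × 9.80665 = 4079.6 m/s.
After the first burn: m = 7660 × exp(−940/4079.6) = 7660 × 0.79420 = 6,083.57 kg.
After the second burn: m = 6,083.57 × exp(−560/4079.6) = 6,083.57 × 0.87174 = 5,303.29 kg.
Total propellant = m₀ − m_final = 7660 − 5,303.29 = 2,356.71 kg.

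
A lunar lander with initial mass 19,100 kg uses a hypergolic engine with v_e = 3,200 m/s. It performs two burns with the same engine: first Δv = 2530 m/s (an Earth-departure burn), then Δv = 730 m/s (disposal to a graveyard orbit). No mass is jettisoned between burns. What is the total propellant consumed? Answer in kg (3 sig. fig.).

After the first burn: m = 19100 × exp(−2530/3200.0) = 19100 × 0.45356 = 8,663 kg.
After the second burn: m = 8,663 × exp(−730/3200.0) = 8,663 × 0.79602 = 6,895.92 kg.
Total propellant = m₀ − m_final = 19100 − 6,895.92 = 12,204.08 kg.

total propellant consumed ≈ 12200 kg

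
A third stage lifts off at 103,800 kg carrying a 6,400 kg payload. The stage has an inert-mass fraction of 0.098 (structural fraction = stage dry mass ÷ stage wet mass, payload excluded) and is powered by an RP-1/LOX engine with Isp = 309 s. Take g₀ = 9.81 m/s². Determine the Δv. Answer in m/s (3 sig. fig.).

Δv ≈ 5680 m/s

Stage wet mass = m₀ − payload = 103,800 − 6,400 = 97,400 kg.
Stage dry mass = ε × stage wet mass = 0.098 × 97,400 = 9,545.2 kg.
Burnout mass m_f = stage dry + payload = 9,545.2 + 6,400 = 15,945.2 kg.
v_e = Isp · g₀ = 309 × 9.81 = 3031.3 m/s.
Using Δv = v_e ln(m₀/m_f): Δv = v_e · ln(103,800/15,945.2) = 3031.3 × ln(6.51) = 3031.3 × 1.8733 ≈ 5679 m/s.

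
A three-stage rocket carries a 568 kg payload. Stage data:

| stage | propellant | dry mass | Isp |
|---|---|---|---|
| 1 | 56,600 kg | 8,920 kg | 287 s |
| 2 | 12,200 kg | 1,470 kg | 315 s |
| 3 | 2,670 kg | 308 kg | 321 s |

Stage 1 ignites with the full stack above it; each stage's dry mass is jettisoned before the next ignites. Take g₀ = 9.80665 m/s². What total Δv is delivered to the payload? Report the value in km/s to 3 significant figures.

Ignition mass of stage 1 = 56,600+8,920 + 12,200+1,470 + 2,670+308 + 568 = 82,736 kg.
Stage 1: m₀ = 82,736 kg, m_f = 82,736 − 56,600 = 26,136 kg; Δv = 287×9.80665×ln(3.166) = 2814.5×1.1523 ≈ 3243 m/s.
Stage 2: m₀ = 17,216 kg, m_f = 17,216 − 12,200 = 5,016 kg; Δv = 315×9.80665×ln(3.432) = 3089.1×1.2332 ≈ 3809 m/s.
Stage 3: m₀ = 3,546 kg, m_f = 3,546 − 2,670 = 876 kg; Δv = 321×9.80665×ln(4.048) = 3147.9×1.3982 ≈ 4401 m/s.
Total Δv = 3243 + 3809 + 4401 = 11453 m/s.

Δv ≈ 11.5 km/s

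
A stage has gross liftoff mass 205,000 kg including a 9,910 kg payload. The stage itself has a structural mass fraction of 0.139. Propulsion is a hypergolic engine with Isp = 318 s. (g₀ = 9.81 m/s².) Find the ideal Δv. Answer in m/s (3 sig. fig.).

Δv ≈ 5340 m/s

Stage wet mass = m₀ − payload = 205,000 − 9,910 = 195,090 kg.
Stage dry mass = ε × stage wet mass = 0.139 × 195,090 = 27,117.5 kg.
Burnout mass m_f = stage dry + payload = 27,117.5 + 9,910 = 37,027.5 kg.
v_e = Isp · g₀ = 318 × 9.81 = 3119.6 m/s.
From the ideal rocket equation, Δv = v_e · ln(205,000/37,027.5) = 3119.6 × ln(5.536) = 3119.6 × 1.7113 ≈ 5339 m/s.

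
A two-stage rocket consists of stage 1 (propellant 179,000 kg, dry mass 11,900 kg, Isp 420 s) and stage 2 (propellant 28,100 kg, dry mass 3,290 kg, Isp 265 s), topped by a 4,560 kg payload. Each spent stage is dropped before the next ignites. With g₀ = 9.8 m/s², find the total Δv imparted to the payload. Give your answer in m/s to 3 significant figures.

Ignition mass of stage 1 = 179,000+11,900 + 28,100+3,290 + 4,560 = 226,850 kg.
Stage 1: m₀ = 226,850 kg, m_f = 226,850 − 179,000 = 47,850 kg; Δv = 420×9.8×ln(4.741) = 4116.0×1.5562 ≈ 6405 m/s.
Stage 2: m₀ = 35,950 kg, m_f = 35,950 − 28,100 = 7,850 kg; Δv = 265×9.8×ln(4.58) = 2597.0×1.5216 ≈ 3952 m/s.
Total Δv = 6405 + 3952 = 10357 m/s.

Δv ≈ 10400 m/s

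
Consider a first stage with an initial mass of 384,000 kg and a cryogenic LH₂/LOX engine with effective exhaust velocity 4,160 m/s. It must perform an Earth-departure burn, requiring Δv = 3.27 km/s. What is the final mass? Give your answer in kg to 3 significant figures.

Using Δv = v_e ln(m₀/m_f): m₀/m_f = exp(Δv / v_e) = exp(3270 / 4160.0) = exp(0.7861) = 2.1947.
m_f = m₀ / 2.1947 = 384,000 / 2.1947 = 174,967 kg.

final mass ≈ 175000 kg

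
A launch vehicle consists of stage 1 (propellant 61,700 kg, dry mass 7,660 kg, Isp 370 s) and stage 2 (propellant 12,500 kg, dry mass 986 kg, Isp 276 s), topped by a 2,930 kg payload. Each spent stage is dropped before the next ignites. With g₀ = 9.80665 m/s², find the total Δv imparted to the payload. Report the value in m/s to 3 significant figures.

Δv ≈ 8490 m/s

Ignition mass of stage 1 = 61,700+7,660 + 12,500+986 + 2,930 = 85,776 kg.
Stage 1: m₀ = 85,776 kg, m_f = 85,776 − 61,700 = 24,076 kg; Δv = 370×9.80665×ln(3.563) = 3628.5×1.2705 ≈ 4610 m/s.
Stage 2: m₀ = 16,416 kg, m_f = 16,416 − 12,500 = 3,916 kg; Δv = 276×9.80665×ln(4.192) = 2706.6×1.4332 ≈ 3879 m/s.
Total Δv = 4610 + 3879 = 8489 m/s.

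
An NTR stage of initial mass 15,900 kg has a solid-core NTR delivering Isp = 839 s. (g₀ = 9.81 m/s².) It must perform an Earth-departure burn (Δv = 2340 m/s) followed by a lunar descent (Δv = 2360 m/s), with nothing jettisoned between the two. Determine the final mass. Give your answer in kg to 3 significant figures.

final mass ≈ 8980 kg

v_e = Isp · g₀ = 839 × 9.81 = 8230.6 m/s.
After the first burn: m = 15900 × exp(−2340/8230.6) = 15900 × 0.75254 = 11,965.4 kg.
After the second burn: m = 11,965.4 × exp(−2360/8230.6) = 11,965.4 × 0.75071 = 8,982.55 kg.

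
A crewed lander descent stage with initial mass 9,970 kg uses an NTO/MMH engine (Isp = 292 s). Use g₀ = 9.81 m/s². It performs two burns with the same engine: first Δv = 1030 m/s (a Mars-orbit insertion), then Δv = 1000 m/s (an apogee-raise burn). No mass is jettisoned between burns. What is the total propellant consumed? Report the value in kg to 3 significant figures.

v_e = Isp · g₀ = 292 × 9.81 = 2864.5 m/s.
After the first burn: m = 9970 × exp(−1030/2864.5) = 9970 × 0.69798 = 6,958.86 kg.
After the second burn: m = 6,958.86 × exp(−1000/2864.5) = 6,958.86 × 0.70532 = 4,908.22 kg.
Total propellant = m₀ − m_final = 9970 − 4,908.22 = 5,061.78 kg.

total propellant consumed ≈ 5060 kg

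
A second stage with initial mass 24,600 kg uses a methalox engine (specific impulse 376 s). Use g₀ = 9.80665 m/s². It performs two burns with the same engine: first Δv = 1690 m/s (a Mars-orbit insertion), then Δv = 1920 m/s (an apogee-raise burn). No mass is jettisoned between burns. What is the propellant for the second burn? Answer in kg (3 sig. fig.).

propellant for the second burn ≈ 6310 kg

v_e = Isp · g₀ = 376 × 9.80665 = 3687.3 m/s.
After the first burn: m = 24600 × exp(−1690/3687.3) = 24600 × 0.63234 = 15,555.6 kg.
After the second burn: m = 15,555.6 × exp(−1920/3687.3) = 15,555.6 × 0.59410 = 9,241.58 kg.
Second-burn propellant = 15,555.6 − 9,241.58 = 6,314.02 kg.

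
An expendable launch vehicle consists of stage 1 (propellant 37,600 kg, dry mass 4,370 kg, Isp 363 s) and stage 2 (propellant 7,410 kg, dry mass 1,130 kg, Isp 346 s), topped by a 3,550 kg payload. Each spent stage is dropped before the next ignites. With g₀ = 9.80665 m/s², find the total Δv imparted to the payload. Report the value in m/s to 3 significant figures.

Ignition mass of stage 1 = 37,600+4,370 + 7,410+1,130 + 3,550 = 54,060 kg.
Stage 1: m₀ = 54,060 kg, m_f = 54,060 − 37,600 = 16,460 kg; Δv = 363×9.80665×ln(3.284) = 3559.8×1.1892 ≈ 4233 m/s.
Stage 2: m₀ = 12,090 kg, m_f = 12,090 − 7,410 = 4,680 kg; Δv = 346×9.80665×ln(2.583) = 3393.1×0.9491 ≈ 3220 m/s.
Total Δv = 4233 + 3220 = 7453 m/s.

Δv ≈ 7450 m/s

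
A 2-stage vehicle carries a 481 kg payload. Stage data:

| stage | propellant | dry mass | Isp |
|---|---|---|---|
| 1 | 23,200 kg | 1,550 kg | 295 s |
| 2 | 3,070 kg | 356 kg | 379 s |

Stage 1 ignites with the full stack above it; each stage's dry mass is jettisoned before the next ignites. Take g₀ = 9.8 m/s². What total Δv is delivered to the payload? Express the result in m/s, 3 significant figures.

Ignition mass of stage 1 = 23,200+1,550 + 3,070+356 + 481 = 28,657 kg.
Stage 1: m₀ = 28,657 kg, m_f = 28,657 − 23,200 = 5,457 kg; Δv = 295×9.8×ln(5.251) = 2891.0×1.6585 ≈ 4795 m/s.
Stage 2: m₀ = 3,907 kg, m_f = 3,907 − 3,070 = 837 kg; Δv = 379×9.8×ln(4.668) = 3714.2×1.5407 ≈ 5722 m/s.
Total Δv = 4795 + 5722 = 10517 m/s.

Δv ≈ 10500 m/s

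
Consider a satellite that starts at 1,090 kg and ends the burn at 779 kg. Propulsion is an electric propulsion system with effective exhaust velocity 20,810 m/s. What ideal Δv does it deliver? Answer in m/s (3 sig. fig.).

Δv ≈ 6990 m/s

Δv = v_e · ln(m₀/m_f) = 20810.0 × ln(1.399) = 20810.0 × 0.3359 ≈ 6990.5 m/s.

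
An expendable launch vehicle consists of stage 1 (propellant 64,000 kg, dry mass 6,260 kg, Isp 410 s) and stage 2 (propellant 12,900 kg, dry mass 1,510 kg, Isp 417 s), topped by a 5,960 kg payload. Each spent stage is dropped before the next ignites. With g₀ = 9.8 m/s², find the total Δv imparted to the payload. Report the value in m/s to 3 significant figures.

Ignition mass of stage 1 = 64,000+6,260 + 12,900+1,510 + 5,960 = 90,630 kg.
Stage 1: m₀ = 90,630 kg, m_f = 90,630 − 64,000 = 26,630 kg; Δv = 410×9.8×ln(3.403) = 4018.0×1.2247 ≈ 4921 m/s.
Stage 2: m₀ = 20,370 kg, m_f = 20,370 − 12,900 = 7,470 kg; Δv = 417×9.8×ln(2.727) = 4086.6×1.0032 ≈ 4100 m/s.
Total Δv = 4921 + 4100 = 9021 m/s.

Δv ≈ 9020 m/s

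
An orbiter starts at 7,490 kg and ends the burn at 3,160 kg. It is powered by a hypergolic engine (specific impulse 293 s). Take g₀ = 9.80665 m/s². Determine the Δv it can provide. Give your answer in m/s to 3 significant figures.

Δv ≈ 2480 m/s

v_e = Isp · g₀ = 293 × 9.80665 = 2873.3 m/s.
By the Tsiolkovsky rocket equation, Δv = v_e · ln(m₀/m_f) = 2873.3 × ln(2.37) = 2873.3 × 0.8630 ≈ 2479.7 m/s.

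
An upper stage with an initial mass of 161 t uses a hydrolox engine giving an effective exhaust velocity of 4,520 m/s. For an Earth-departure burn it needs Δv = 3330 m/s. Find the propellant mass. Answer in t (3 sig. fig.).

m₀/m_f = exp(Δv / v_e) = exp(3330 / 4520.0) = exp(0.7367) = 2.0891.
m_f = 161 / 2.0891 = 77.0667 t, so propellant = m₀ − m_f = 161 − 77.0667 = 83.9333 t.

propellant mass ≈ 83.9 t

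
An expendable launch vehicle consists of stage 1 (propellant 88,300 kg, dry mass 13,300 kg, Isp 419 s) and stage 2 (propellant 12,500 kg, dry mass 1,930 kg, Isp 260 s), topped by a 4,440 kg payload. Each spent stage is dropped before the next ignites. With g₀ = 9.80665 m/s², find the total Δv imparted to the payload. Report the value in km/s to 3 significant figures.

Δv ≈ 8.19 km/s

Ignition mass of stage 1 = 88,300+13,300 + 12,500+1,930 + 4,440 = 120,470 kg.
Stage 1: m₀ = 120,470 kg, m_f = 120,470 − 88,300 = 32,170 kg; Δv = 419×9.80665×ln(3.745) = 4109.0×1.3204 ≈ 5425 m/s.
Stage 2: m₀ = 18,870 kg, m_f = 18,870 − 12,500 = 6,370 kg; Δv = 260×9.80665×ln(2.962) = 2549.7×1.0860 ≈ 2769 m/s.
Total Δv = 5425 + 2769 = 8194 m/s.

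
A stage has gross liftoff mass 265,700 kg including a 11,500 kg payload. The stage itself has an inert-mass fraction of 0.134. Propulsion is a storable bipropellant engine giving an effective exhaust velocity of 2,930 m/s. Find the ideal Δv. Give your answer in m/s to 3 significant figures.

Stage wet mass = m₀ − payload = 265,700 − 11,500 = 254,200 kg.
Stage dry mass = ε × stage wet mass = 0.134 × 254,200 = 34,062.8 kg.
Burnout mass m_f = stage dry + payload = 34,062.8 + 11,500 = 45,562.8 kg.
By the Tsiolkovsky rocket equation, Δv = v_e · ln(265,700/45,562.8) = 2930.0 × ln(5.832) = 2930.0 × 1.7633 ≈ 5166 m/s.

Δv ≈ 5170 m/s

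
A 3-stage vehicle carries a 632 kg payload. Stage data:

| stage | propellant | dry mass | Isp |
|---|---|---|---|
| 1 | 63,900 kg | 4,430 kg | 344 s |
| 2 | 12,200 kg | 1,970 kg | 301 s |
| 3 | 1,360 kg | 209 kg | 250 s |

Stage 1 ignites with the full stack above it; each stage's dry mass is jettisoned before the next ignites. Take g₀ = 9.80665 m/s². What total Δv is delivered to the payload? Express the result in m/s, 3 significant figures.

Ignition mass of stage 1 = 63,900+4,430 + 12,200+1,970 + 1,360+209 + 632 = 84,701 kg.
Stage 1: m₀ = 84,701 kg, m_f = 84,701 − 63,900 = 20,801 kg; Δv = 344×9.80665×ln(4.072) = 3373.5×1.4041 ≈ 4737 m/s.
Stage 2: m₀ = 16,371 kg, m_f = 16,371 − 12,200 = 4,171 kg; Δv = 301×9.80665×ln(3.925) = 2951.8×1.3674 ≈ 4036 m/s.
Stage 3: m₀ = 2,201 kg, m_f = 2,201 − 1,360 = 841 kg; Δv = 250×9.80665×ln(2.617) = 2451.7×0.9621 ≈ 2359 m/s.
Total Δv = 4737 + 4036 + 2359 = 11132 m/s.

Δv ≈ 11100 m/s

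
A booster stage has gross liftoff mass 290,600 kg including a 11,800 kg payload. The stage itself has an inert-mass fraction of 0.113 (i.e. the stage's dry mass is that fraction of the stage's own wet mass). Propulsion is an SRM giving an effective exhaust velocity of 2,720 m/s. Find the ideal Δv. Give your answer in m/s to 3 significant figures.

Δv ≈ 5180 m/s

Stage wet mass = m₀ − payload = 290,600 − 11,800 = 278,800 kg.
Stage dry mass = ε × stage wet mass = 0.113 × 278,800 = 31,504.4 kg.
Burnout mass m_f = stage dry + payload = 31,504.4 + 11,800 = 43,304.4 kg.
Δv = v_e · ln(290,600/43,304.4) = 2720.0 × ln(6.711) = 2720.0 × 1.9037 ≈ 5178 m/s.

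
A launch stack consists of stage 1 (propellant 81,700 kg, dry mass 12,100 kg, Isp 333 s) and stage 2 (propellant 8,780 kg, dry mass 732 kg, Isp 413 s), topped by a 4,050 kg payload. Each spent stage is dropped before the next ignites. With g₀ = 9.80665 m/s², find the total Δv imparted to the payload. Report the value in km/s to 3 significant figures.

Δv ≈ 8.90 km/s

Ignition mass of stage 1 = 81,700+12,100 + 8,780+732 + 4,050 = 107,362 kg.
Stage 1: m₀ = 107,362 kg, m_f = 107,362 − 81,700 = 25,662 kg; Δv = 333×9.80665×ln(4.184) = 3265.6×1.4312 ≈ 4674 m/s.
Stage 2: m₀ = 13,562 kg, m_f = 13,562 − 8,780 = 4,782 kg; Δv = 413×9.80665×ln(2.836) = 4050.1×1.0424 ≈ 4222 m/s.
Total Δv = 4674 + 4222 = 8896 m/s.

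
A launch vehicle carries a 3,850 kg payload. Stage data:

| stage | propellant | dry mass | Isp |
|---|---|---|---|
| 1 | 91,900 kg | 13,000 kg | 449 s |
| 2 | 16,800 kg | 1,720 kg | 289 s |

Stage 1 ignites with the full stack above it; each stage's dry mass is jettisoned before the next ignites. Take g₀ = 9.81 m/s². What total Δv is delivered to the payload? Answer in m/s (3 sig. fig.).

Δv ≈ 9580 m/s

Ignition mass of stage 1 = 91,900+13,000 + 16,800+1,720 + 3,850 = 127,270 kg.
Stage 1: m₀ = 127,270 kg, m_f = 127,270 − 91,900 = 35,370 kg; Δv = 449×9.81×ln(3.598) = 4404.7×1.2804 ≈ 5640 m/s.
Stage 2: m₀ = 22,370 kg, m_f = 22,370 − 16,800 = 5,570 kg; Δv = 289×9.81×ln(4.016) = 2835.1×1.3903 ≈ 3942 m/s.
Total Δv = 5640 + 3942 = 9582 m/s.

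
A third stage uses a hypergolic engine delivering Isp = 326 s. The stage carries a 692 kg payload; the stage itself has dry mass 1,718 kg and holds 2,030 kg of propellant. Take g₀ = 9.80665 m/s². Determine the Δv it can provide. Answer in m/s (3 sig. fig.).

v_e = Isp · g₀ = 326 × 9.80665 = 3197.0 m/s.
m₀ = payload + dry + propellant = 692 + 1,718 + 2,030 = 4,440 kg.
m_f = payload + dry = 692 + 1,718 = 2,410 kg.
By the Tsiolkovsky rocket equation, Δv = v_e · ln(m₀/m_f) = 3197.0 × ln(1.842) = 3197.0 × 0.6110 ≈ 1953.4 m/s.

Δv ≈ 1950 m/s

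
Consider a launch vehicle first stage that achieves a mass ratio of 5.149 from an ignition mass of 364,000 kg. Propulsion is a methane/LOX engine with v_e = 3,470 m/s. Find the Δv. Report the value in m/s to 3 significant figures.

Δv = v_e · ln(5.149) = 3470.0 × 1.6388 ≈ 5686.6 m/s.

Δv ≈ 5690 m/s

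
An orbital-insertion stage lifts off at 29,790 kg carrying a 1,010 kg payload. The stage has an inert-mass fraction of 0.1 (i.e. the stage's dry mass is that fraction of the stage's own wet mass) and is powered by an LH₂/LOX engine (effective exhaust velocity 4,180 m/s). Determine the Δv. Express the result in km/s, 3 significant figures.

Δv ≈ 8.51 km/s

Stage wet mass = m₀ − payload = 29,790 − 1,010 = 28,780 kg.
Stage dry mass = ε × stage wet mass = 0.1 × 28,780 = 2,878 kg.
Burnout mass m_f = stage dry + payload = 2,878 + 1,010 = 3,888 kg.
Δv = v_e · ln(29,790/3,888) = 4180.0 × ln(7.662) = 4180.0 × 2.0363 ≈ 8512 m/s.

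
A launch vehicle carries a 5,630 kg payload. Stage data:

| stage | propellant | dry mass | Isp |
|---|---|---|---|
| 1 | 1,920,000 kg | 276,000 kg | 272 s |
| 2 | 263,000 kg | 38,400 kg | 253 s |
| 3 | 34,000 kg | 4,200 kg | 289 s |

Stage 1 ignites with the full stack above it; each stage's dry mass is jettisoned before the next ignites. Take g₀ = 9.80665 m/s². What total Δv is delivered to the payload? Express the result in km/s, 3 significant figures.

Ignition mass of stage 1 = 1,920,000+276,000 + 263,000+38,400 + 34,000+4,200 + 5,630 = 2,541,230 kg.
Stage 1: m₀ = 2,541,230 kg, m_f = 2,541,230 − 1,920,000 = 621,230 kg; Δv = 272×9.80665×ln(4.091) = 2667.4×1.4087 ≈ 3758 m/s.
Stage 2: m₀ = 345,230 kg, m_f = 345,230 − 263,000 = 82,230 kg; Δv = 253×9.80665×ln(4.198) = 2481.1×1.4347 ≈ 3560 m/s.
Stage 3: m₀ = 43,830 kg, m_f = 43,830 − 34,000 = 9,830 kg; Δv = 289×9.80665×ln(4.459) = 2834.1×1.4949 ≈ 4237 m/s.
Total Δv = 3758 + 3560 + 4237 = 11555 m/s.

Δv ≈ 11.6 km/s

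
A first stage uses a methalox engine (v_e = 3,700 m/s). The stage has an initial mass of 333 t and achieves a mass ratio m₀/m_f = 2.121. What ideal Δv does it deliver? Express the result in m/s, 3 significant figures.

By the Tsiolkovsky rocket equation, Δv = v_e · ln(2.121) = 3700.0 × 0.7519 ≈ 2782.0 m/s.

Δv ≈ 2780 m/s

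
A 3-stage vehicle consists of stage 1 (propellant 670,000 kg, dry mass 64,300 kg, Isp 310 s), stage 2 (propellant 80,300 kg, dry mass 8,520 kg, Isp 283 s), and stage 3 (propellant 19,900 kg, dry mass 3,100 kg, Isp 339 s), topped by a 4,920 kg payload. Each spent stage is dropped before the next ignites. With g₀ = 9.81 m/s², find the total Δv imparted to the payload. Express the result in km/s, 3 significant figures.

Ignition mass of stage 1 = 670,000+64,300 + 80,300+8,520 + 19,900+3,100 + 4,920 = 851,040 kg.
Stage 1: m₀ = 851,040 kg, m_f = 851,040 − 670,000 = 181,040 kg; Δv = 310×9.81×ln(4.701) = 3041.1×1.5477 ≈ 4707 m/s.
Stage 2: m₀ = 116,740 kg, m_f = 116,740 − 80,300 = 36,440 kg; Δv = 283×9.81×ln(3.204) = 2776.2×1.1643 ≈ 3232 m/s.
Stage 3: m₀ = 27,920 kg, m_f = 27,920 − 19,900 = 8,020 kg; Δv = 339×9.81×ln(3.481) = 3325.6×1.2474 ≈ 4148 m/s.
Total Δv = 4707 + 3232 + 4148 = 12087 m/s.

Δv ≈ 12.1 km/s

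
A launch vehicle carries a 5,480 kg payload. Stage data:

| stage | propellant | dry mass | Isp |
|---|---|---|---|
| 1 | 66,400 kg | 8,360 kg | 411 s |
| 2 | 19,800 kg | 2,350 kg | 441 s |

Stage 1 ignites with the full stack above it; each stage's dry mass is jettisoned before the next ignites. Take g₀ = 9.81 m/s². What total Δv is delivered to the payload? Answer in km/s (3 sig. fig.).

Ignition mass of stage 1 = 66,400+8,360 + 19,800+2,350 + 5,480 = 102,390 kg.
Stage 1: m₀ = 102,390 kg, m_f = 102,390 − 66,400 = 35,990 kg; Δv = 411×9.81×ln(2.845) = 4031.9×1.0455 ≈ 4216 m/s.
Stage 2: m₀ = 27,630 kg, m_f = 27,630 − 19,800 = 7,830 kg; Δv = 441×9.81×ln(3.529) = 4326.2×1.2609 ≈ 5455 m/s.
Total Δv = 4216 + 5455 = 9671 m/s.

Δv ≈ 9.67 km/s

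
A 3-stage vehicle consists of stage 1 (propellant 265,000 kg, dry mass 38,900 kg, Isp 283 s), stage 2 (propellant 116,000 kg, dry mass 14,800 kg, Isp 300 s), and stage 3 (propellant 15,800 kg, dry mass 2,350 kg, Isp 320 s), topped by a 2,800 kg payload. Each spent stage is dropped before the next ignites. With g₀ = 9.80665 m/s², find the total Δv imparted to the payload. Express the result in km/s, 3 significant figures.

Δv ≈ 11.1 km/s

Ignition mass of stage 1 = 265,000+38,900 + 116,000+14,800 + 15,800+2,350 + 2,800 = 455,650 kg.
Stage 1: m₀ = 455,650 kg, m_f = 455,650 − 265,000 = 190,650 kg; Δv = 283×9.80665×ln(2.39) = 2775.3×0.8713 ≈ 2418 m/s.
Stage 2: m₀ = 151,750 kg, m_f = 151,750 − 116,000 = 35,750 kg; Δv = 300×9.80665×ln(4.245) = 2942.0×1.4457 ≈ 4253 m/s.
Stage 3: m₀ = 20,950 kg, m_f = 20,950 − 15,800 = 5,150 kg; Δv = 320×9.80665×ln(4.068) = 3138.1×1.4031 ≈ 4403 m/s.
Total Δv = 2418 + 4253 + 4403 = 11074 m/s.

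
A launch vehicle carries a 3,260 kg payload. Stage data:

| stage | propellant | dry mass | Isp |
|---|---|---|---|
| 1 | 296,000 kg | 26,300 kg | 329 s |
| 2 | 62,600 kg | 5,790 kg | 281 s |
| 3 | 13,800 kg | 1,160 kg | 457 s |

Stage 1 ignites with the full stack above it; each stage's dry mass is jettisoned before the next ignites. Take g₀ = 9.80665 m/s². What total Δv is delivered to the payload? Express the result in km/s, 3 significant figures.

Ignition mass of stage 1 = 296,000+26,300 + 62,600+5,790 + 13,800+1,160 + 3,260 = 408,910 kg.
Stage 1: m₀ = 408,910 kg, m_f = 408,910 − 296,000 = 112,910 kg; Δv = 329×9.80665×ln(3.622) = 3226.4×1.2869 ≈ 4152 m/s.
Stage 2: m₀ = 86,610 kg, m_f = 86,610 − 62,600 = 24,010 kg; Δv = 281×9.80665×ln(3.607) = 2755.7×1.2829 ≈ 3535 m/s.
Stage 3: m₀ = 18,220 kg, m_f = 18,220 − 13,800 = 4,420 kg; Δv = 457×9.80665×ln(4.122) = 4481.6×1.4164 ≈ 6348 m/s.
Total Δv = 4152 + 3535 + 6348 = 14035 m/s.

Δv ≈ 14.0 km/s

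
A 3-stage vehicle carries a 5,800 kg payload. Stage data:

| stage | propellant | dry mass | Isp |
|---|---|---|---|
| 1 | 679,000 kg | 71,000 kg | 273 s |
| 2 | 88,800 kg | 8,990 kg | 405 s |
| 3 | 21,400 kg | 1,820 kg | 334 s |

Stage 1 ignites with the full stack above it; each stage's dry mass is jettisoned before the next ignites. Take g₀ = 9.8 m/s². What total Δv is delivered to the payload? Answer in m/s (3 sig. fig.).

Ignition mass of stage 1 = 679,000+71,000 + 88,800+8,990 + 21,400+1,820 + 5,800 = 876,810 kg.
Stage 1: m₀ = 876,810 kg, m_f = 876,810 − 679,000 = 197,810 kg; Δv = 273×9.8×ln(4.433) = 2675.4×1.4890 ≈ 3984 m/s.
Stage 2: m₀ = 126,810 kg, m_f = 126,810 − 88,800 = 38,010 kg; Δv = 405×9.8×ln(3.336) = 3969.0×1.2048 ≈ 4782 m/s.
Stage 3: m₀ = 29,020 kg, m_f = 29,020 − 21,400 = 7,620 kg; Δv = 334×9.8×ln(3.808) = 3273.2×1.3372 ≈ 4377 m/s.
Total Δv = 3984 + 4782 + 4377 = 13143 m/s.

Δv ≈ 13100 m/s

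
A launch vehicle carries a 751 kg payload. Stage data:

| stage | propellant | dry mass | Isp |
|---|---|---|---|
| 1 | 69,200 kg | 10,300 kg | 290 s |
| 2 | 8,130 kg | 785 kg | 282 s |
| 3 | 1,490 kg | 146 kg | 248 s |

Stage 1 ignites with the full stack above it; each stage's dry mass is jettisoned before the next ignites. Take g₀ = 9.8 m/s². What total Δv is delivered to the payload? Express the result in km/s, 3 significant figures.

Δv ≈ 9.97 km/s

Ignition mass of stage 1 = 69,200+10,300 + 8,130+785 + 1,490+146 + 751 = 90,802 kg.
Stage 1: m₀ = 90,802 kg, m_f = 90,802 − 69,200 = 21,602 kg; Δv = 290×9.8×ln(4.203) = 2842.0×1.4359 ≈ 4081 m/s.
Stage 2: m₀ = 11,302 kg, m_f = 11,302 − 8,130 = 3,172 kg; Δv = 282×9.8×ln(3.563) = 2763.6×1.2706 ≈ 3511 m/s.
Stage 3: m₀ = 2,387 kg, m_f = 2,387 − 1,490 = 897 kg; Δv = 248×9.8×ln(2.661) = 2430.4×0.9787 ≈ 2379 m/s.
Total Δv = 4081 + 3511 + 2379 = 9971 m/s.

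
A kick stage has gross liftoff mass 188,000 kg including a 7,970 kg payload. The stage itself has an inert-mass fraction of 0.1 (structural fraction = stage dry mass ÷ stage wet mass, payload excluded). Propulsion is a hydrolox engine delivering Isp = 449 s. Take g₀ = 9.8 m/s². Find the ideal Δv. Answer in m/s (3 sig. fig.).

Stage wet mass = m₀ − payload = 188,000 − 7,970 = 180,030 kg.
Stage dry mass = ε × stage wet mass = 0.1 × 180,030 = 18,003 kg.
Burnout mass m_f = stage dry + payload = 18,003 + 7,970 = 25,973 kg.
v_e = Isp · g₀ = 449 × 9.8 = 4400.2 m/s.
Δv = v_e · ln(188,000/25,973) = 4400.2 × ln(7.238) = 4400.2 × 1.9794 ≈ 8710 m/s.

Δv ≈ 8710 m/s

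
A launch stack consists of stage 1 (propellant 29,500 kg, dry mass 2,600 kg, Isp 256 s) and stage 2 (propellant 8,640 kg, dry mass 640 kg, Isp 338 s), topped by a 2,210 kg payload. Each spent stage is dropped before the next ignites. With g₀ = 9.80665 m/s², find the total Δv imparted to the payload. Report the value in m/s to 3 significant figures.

Δv ≈ 7460 m/s

Ignition mass of stage 1 = 29,500+2,600 + 8,640+640 + 2,210 = 43,590 kg.
Stage 1: m₀ = 43,590 kg, m_f = 43,590 − 29,500 = 14,090 kg; Δv = 256×9.80665×ln(3.094) = 2510.5×1.1294 ≈ 2835 m/s.
Stage 2: m₀ = 11,490 kg, m_f = 11,490 − 8,640 = 2,850 kg; Δv = 338×9.80665×ln(4.032) = 3314.6×1.3942 ≈ 4621 m/s.
Total Δv = 2835 + 4621 = 7456 m/s.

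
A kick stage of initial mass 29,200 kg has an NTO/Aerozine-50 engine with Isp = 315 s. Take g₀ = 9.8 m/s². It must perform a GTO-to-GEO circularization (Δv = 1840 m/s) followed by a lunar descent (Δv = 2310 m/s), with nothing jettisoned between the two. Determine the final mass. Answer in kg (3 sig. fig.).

v_e = Isp · g₀ = 315 × 9.8 = 3087.0 m/s.
After the first burn: m = 29200 × exp(−1840/3087.0) = 29200 × 0.55098 = 16,088.6 kg.
After the second burn: m = 16,088.6 × exp(−2310/3087.0) = 16,088.6 × 0.47317 = 7,612.64 kg.

final mass ≈ 7610 kg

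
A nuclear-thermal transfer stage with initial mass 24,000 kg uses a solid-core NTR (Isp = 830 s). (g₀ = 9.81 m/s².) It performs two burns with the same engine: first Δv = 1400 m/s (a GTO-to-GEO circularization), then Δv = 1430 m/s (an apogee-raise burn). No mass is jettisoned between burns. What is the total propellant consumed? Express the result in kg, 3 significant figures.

total propellant consumed ≈ 7050 kg

v_e = Isp · g₀ = 830 × 9.81 = 8142.3 m/s.
After the first burn: m = 24000 × exp(−1400/8142.3) = 24000 × 0.84203 = 20,208.7 kg.
After the second burn: m = 20,208.7 × exp(−1430/8142.3) = 20,208.7 × 0.83893 = 16,953.7 kg.
Total propellant = m₀ − m_final = 24000 − 16,953.7 = 7,046.3 kg.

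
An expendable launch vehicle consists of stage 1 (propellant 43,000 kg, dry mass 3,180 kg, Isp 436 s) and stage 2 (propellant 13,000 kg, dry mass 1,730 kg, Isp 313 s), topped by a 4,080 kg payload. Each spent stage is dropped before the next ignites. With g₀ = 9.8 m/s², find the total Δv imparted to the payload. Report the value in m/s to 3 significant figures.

Δv ≈ 8230 m/s

Ignition mass of stage 1 = 43,000+3,180 + 13,000+1,730 + 4,080 = 64,990 kg.
Stage 1: m₀ = 64,990 kg, m_f = 64,990 − 43,000 = 21,990 kg; Δv = 436×9.8×ln(2.955) = 4272.8×1.0836 ≈ 4630 m/s.
Stage 2: m₀ = 18,810 kg, m_f = 18,810 − 13,000 = 5,810 kg; Δv = 313×9.8×ln(3.238) = 3067.4×1.1748 ≈ 3604 m/s.
Total Δv = 4630 + 3604 = 8234 m/s.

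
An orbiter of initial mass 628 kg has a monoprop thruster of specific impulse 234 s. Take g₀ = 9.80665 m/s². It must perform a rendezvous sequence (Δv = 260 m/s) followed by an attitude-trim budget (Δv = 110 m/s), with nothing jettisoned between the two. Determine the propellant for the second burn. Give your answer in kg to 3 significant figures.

propellant for the second burn ≈ 26.2 kg

v_e = Isp · g₀ = 234 × 9.80665 = 2294.8 m/s.
After the first burn: m = 628 × exp(−260/2294.8) = 628 × 0.89288 = 560.729 kg.
After the second burn: m = 560.729 × exp(−110/2294.8) = 560.729 × 0.95320 = 534.487 kg.
Second-burn propellant = 560.729 − 534.487 = 26.242 kg.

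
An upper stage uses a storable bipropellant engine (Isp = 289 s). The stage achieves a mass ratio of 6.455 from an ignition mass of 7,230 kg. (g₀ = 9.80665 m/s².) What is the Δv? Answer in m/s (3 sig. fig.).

Δv ≈ 5290 m/s

v_e = Isp · g₀ = 289 × 9.80665 = 2834.1 m/s.
Rocket equation: Δv = v_e · ln(6.455) = 2834.1 × 1.8649 ≈ 5285.2 m/s.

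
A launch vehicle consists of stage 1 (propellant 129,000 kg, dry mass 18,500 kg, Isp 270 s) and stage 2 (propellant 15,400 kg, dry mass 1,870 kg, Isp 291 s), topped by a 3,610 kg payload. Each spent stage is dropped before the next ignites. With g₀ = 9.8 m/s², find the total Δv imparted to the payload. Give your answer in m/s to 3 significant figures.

Ignition mass of stage 1 = 129,000+18,500 + 15,400+1,870 + 3,610 = 168,380 kg.
Stage 1: m₀ = 168,380 kg, m_f = 168,380 − 129,000 = 39,380 kg; Δv = 270×9.8×ln(4.276) = 2646.0×1.4530 ≈ 3845 m/s.
Stage 2: m₀ = 20,880 kg, m_f = 20,880 − 15,400 = 5,480 kg; Δv = 291×9.8×ln(3.81) = 2851.8×1.3377 ≈ 3815 m/s.
Total Δv = 3845 + 3815 = 7660 m/s.

Δv ≈ 7660 m/s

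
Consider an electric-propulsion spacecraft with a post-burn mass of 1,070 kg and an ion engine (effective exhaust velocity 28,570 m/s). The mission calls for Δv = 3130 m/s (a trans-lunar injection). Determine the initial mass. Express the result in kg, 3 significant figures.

m₀/m_f = exp(Δv / v_e) = exp(3130 / 28570.0) = exp(0.1096) = 1.1158.
m₀ = m_f × 1.1158 = 1,070 × 1.1158 = 1,193.91 kg.

initial mass ≈ 1190 kg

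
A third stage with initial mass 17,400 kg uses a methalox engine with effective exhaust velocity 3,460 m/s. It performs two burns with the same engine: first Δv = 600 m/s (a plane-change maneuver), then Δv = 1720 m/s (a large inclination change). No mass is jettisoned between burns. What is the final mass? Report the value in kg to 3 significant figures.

final mass ≈ 8900 kg

After the first burn: m = 17400 × exp(−600/3460.0) = 17400 × 0.84079 = 14,629.7 kg.
After the second burn: m = 14,629.7 × exp(−1720/3460.0) = 14,629.7 × 0.60829 = 8,899.1 kg.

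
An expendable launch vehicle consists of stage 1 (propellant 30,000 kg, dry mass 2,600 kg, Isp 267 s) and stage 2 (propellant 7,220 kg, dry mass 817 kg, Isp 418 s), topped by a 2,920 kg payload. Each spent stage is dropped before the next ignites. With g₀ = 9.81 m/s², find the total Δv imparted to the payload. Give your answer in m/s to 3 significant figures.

Δv ≈ 7470 m/s

Ignition mass of stage 1 = 30,000+2,600 + 7,220+817 + 2,920 = 43,557 kg.
Stage 1: m₀ = 43,557 kg, m_f = 43,557 − 30,000 = 13,557 kg; Δv = 267×9.81×ln(3.213) = 2619.3×1.1672 ≈ 3057 m/s.
Stage 2: m₀ = 10,957 kg, m_f = 10,957 − 7,220 = 3,737 kg; Δv = 418×9.81×ln(2.932) = 4100.6×1.0757 ≈ 4411 m/s.
Total Δv = 3057 + 4411 = 7468 m/s.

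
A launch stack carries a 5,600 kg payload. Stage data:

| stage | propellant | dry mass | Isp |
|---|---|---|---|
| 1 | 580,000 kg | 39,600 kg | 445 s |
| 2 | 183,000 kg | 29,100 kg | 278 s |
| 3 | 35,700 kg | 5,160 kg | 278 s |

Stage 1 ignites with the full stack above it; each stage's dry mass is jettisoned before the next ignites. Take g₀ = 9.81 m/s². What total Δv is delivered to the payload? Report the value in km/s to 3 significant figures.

Δv ≈ 12.1 km/s

Ignition mass of stage 1 = 580,000+39,600 + 183,000+29,100 + 35,700+5,160 + 5,600 = 878,160 kg.
Stage 1: m₀ = 878,160 kg, m_f = 878,160 − 580,000 = 298,160 kg; Δv = 445×9.81×ln(2.945) = 4365.4×1.0802 ≈ 4716 m/s.
Stage 2: m₀ = 258,560 kg, m_f = 258,560 − 183,000 = 75,560 kg; Δv = 278×9.81×ln(3.422) = 2727.2×1.2302 ≈ 3355 m/s.
Stage 3: m₀ = 46,460 kg, m_f = 46,460 − 35,700 = 10,760 kg; Δv = 278×9.81×ln(4.318) = 2727.2×1.4628 ≈ 3989 m/s.
Total Δv = 4716 + 3355 + 3989 = 12060 m/s.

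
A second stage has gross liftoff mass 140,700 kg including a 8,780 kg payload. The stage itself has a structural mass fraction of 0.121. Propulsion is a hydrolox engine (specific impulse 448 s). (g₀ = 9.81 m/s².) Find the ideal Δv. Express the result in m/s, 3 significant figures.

Stage wet mass = m₀ − payload = 140,700 − 8,780 = 131,920 kg.
Stage dry mass = ε × stage wet mass = 0.121 × 131,920 = 15,962.3 kg.
Burnout mass m_f = stage dry + payload = 15,962.3 + 8,780 = 24,742.3 kg.
v_e = Isp · g₀ = 448 × 9.81 = 4394.9 m/s.
Using Δv = v_e ln(m₀/m_f): Δv = v_e · ln(140,700/24,742.3) = 4394.9 × ln(5.687) = 4394.9 × 1.7381 ≈ 7639 m/s.

Δv ≈ 7640 m/s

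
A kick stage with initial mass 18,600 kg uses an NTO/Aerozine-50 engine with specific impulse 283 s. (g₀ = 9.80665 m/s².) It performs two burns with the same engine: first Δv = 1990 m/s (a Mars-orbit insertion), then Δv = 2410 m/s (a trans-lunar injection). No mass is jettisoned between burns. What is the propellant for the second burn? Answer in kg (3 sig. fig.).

propellant for the second burn ≈ 5270 kg

v_e = Isp · g₀ = 283 × 9.80665 = 2775.3 m/s.
After the first burn: m = 18600 × exp(−1990/2775.3) = 18600 × 0.48819 = 9,080.33 kg.
After the second burn: m = 9,080.33 × exp(−2410/2775.3) = 9,080.33 × 0.41963 = 3,810.38 kg.
Second-burn propellant = 9,080.33 − 3,810.38 = 5,269.95 kg.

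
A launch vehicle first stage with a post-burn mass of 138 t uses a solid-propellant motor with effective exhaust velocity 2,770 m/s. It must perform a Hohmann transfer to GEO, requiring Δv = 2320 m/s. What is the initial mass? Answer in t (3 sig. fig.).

From the ideal rocket equation, m₀/m_f = exp(Δv / v_e) = exp(2320 / 2770.0) = exp(0.8375) = 2.3107.
m₀ = m_f × 2.3107 = 138 × 2.3107 = 318.877 t.

initial mass ≈ 319 t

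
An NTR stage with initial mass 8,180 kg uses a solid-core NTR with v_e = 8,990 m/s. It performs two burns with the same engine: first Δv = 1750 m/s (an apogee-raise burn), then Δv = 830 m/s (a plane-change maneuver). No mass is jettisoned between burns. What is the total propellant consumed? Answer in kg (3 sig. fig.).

After the first burn: m = 8180 × exp(−1750/8990.0) = 8180 × 0.82311 = 6,733.04 kg.
After the second burn: m = 6,733.04 × exp(−830/8990.0) = 6,733.04 × 0.91181 = 6,139.25 kg.
Total propellant = m₀ − m_final = 8180 − 6,139.25 = 2,040.75 kg.

total propellant consumed ≈ 2040 kg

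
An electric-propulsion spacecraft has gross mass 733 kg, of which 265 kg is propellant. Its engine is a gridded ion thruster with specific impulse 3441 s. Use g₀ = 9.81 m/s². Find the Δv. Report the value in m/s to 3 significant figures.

Δv ≈ 15100 m/s

v_e = Isp · g₀ = 3441 × 9.81 = 33756.2 m/s.
m_f = m₀ − m_prop = 733 − 265 = 468 kg.
Using Δv = v_e ln(m₀/m_f): Δv = v_e · ln(m₀/m_f) = 33756.2 × ln(1.566) = 33756.2 × 0.4487 ≈ 15145.6 m/s.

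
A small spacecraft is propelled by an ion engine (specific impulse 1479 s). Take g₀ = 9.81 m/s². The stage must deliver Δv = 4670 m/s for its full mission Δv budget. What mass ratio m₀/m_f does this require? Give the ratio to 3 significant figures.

v_e = Isp · g₀ = 1479 × 9.81 = 14509.0 m/s.
From the ideal rocket equation, m₀/m_f = exp(Δv / v_e) = exp(4670 / 14509.0) = exp(0.3219) = 1.3797.

mass ratio ≈ 1.38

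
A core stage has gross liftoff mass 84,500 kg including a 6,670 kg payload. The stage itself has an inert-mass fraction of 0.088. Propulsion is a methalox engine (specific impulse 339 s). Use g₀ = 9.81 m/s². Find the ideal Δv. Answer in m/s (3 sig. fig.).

Δv ≈ 6090 m/s

Stage wet mass = m₀ − payload = 84,500 − 6,670 = 77,830 kg.
Stage dry mass = ε × stage wet mass = 0.088 × 77,830 = 6,849.04 kg.
Burnout mass m_f = stage dry + payload = 6,849.04 + 6,670 = 13,519.04 kg.
v_e = Isp · g₀ = 339 × 9.81 = 3325.6 m/s.
From the ideal rocket equation, Δv = v_e · ln(84,500/13,519.04) = 3325.6 × ln(6.25) = 3325.6 × 1.8327 ≈ 6095 m/s.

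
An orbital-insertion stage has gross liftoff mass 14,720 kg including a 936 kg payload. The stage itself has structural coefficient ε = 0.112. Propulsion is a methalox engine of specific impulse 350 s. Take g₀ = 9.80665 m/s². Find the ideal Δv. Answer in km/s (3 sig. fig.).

Δv ≈ 6.11 km/s

Stage wet mass = m₀ − payload = 14,720 − 936 = 13,784 kg.
Stage dry mass = ε × stage wet mass = 0.112 × 13,784 = 1,543.81 kg.
Burnout mass m_f = stage dry + payload = 1,543.81 + 936 = 2,479.81 kg.
v_e = Isp · g₀ = 350 × 9.80665 = 3432.3 m/s.
From the ideal rocket equation, Δv = v_e · ln(14,720/2,479.81) = 3432.3 × ln(5.936) = 3432.3 × 1.7810 ≈ 6113 m/s.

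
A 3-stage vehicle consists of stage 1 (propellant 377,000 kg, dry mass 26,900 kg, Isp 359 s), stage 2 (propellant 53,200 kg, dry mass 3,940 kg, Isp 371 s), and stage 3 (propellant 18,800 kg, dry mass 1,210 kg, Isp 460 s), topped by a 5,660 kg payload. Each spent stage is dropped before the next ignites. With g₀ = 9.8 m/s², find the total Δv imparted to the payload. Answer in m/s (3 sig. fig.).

Ignition mass of stage 1 = 377,000+26,900 + 53,200+3,940 + 18,800+1,210 + 5,660 = 486,710 kg.
Stage 1: m₀ = 486,710 kg, m_f = 486,710 − 377,000 = 109,710 kg; Δv = 359×9.8×ln(4.436) = 3518.2×1.4898 ≈ 5242 m/s.
Stage 2: m₀ = 82,810 kg, m_f = 82,810 − 53,200 = 29,610 kg; Δv = 371×9.8×ln(2.797) = 3635.8×1.0284 ≈ 3739 m/s.
Stage 3: m₀ = 25,670 kg, m_f = 25,670 − 18,800 = 6,870 kg; Δv = 460×9.8×ln(3.737) = 4508.0×1.3182 ≈ 5942 m/s.
Total Δv = 5242 + 3739 + 5942 = 14923 m/s.

Δv ≈ 14900 m/s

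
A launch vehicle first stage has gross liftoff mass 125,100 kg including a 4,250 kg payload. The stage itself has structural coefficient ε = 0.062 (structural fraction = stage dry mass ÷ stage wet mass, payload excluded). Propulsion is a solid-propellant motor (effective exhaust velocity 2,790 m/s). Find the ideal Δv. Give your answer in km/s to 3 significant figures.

Stage wet mass = m₀ − payload = 125,100 − 4,250 = 120,850 kg.
Stage dry mass = ε × stage wet mass = 0.062 × 120,850 = 7,492.7 kg.
Burnout mass m_f = stage dry + payload = 7,492.7 + 4,250 = 11,742.7 kg.
Δv = v_e · ln(125,100/11,742.7) = 2790.0 × ln(10.65) = 2790.0 × 2.3659 ≈ 6601 m/s.

Δv ≈ 6.60 km/s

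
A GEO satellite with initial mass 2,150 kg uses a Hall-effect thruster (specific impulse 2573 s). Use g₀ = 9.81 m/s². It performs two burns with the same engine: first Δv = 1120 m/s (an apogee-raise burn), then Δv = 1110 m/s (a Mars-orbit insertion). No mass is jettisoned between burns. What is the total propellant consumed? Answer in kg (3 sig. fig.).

total propellant consumed ≈ 182 kg

v_e = Isp · g₀ = 2573 × 9.81 = 25241.1 m/s.
After the first burn: m = 2150 × exp(−1120/25241.1) = 2150 × 0.95660 = 2,056.69 kg.
After the second burn: m = 2,056.69 × exp(−1110/25241.1) = 2,056.69 × 0.95698 = 1,968.21 kg.
Total propellant = m₀ − m_final = 2150 − 1,968.21 = 181.79 kg.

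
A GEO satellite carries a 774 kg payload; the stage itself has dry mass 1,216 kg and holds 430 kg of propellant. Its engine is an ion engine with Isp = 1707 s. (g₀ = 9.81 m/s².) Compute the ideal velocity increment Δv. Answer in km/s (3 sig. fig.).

v_e = Isp · g₀ = 1707 × 9.81 = 16745.7 m/s.
m₀ = payload + dry + propellant = 774 + 1,216 + 430 = 2,420 kg.
m_f = payload + dry = 774 + 1,216 = 1,990 kg.
By the Tsiolkovsky rocket equation, Δv = v_e · ln(m₀/m_f) = 16745.7 × ln(1.216) = 16745.7 × 0.1956 ≈ 3276.0 m/s.

Δv ≈ 3.28 km/s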